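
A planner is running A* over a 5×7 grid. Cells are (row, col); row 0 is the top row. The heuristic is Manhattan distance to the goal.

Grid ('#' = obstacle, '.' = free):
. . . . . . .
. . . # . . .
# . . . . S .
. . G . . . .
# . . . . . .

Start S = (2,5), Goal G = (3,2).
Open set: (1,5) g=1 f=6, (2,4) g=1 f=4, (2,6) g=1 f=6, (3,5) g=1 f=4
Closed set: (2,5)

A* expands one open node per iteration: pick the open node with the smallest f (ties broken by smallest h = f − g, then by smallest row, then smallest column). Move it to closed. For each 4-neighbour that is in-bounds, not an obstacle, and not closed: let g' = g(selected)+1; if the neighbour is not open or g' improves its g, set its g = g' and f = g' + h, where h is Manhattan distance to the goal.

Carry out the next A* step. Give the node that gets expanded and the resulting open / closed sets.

expanded=(2,4); open=[(1,4) g=2 f=6, (1,5) g=1 f=6, (2,3) g=2 f=4, (2,6) g=1 f=6, (3,4) g=2 f=4, (3,5) g=1 f=4]; closed=[(2,4), (2,5)]

step 1: expand (2,4) (f=4, h=3) → closed; open now [(1,4) g=2 f=6, (1,5) g=1 f=6, (2,3) g=2 f=4, (2,6) g=1 f=6, (3,4) g=2 f=4, (3,5) g=1 f=4]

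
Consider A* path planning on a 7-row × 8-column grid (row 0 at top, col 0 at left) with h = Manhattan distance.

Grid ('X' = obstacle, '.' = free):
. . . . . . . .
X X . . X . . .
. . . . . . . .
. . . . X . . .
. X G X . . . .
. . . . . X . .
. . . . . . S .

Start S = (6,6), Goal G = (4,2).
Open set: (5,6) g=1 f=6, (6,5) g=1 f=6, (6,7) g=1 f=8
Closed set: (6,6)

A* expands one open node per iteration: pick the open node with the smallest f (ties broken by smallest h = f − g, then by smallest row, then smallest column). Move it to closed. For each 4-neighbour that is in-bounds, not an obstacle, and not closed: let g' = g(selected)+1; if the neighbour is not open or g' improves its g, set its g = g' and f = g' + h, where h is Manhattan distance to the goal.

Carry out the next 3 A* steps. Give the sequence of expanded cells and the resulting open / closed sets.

order=[(5,6) → (4,6) → (4,5)]; open=[(3,5) g=4 f=8, (3,6) g=3 f=8, (4,4) g=4 f=6, (4,7) g=3 f=8, (5,7) g=2 f=8, (6,5) g=1 f=6, (6,7) g=1 f=8]; closed=[(4,5), (4,6), (5,6), (6,6)]

step 1: expand (5,6) (f=6, h=5) → closed; open now [(4,6) g=2 f=6, (5,7) g=2 f=8, (6,5) g=1 f=6, (6,7) g=1 f=8]
step 2: expand (4,6) (f=6, h=4) → closed; open now [(3,6) g=3 f=8, (4,5) g=3 f=6, (4,7) g=3 f=8, (5,7) g=2 f=8, (6,5) g=1 f=6, (6,7) g=1 f=8]
step 3: expand (4,5) (f=6, h=3) → closed; open now [(3,5) g=4 f=8, (3,6) g=3 f=8, (4,4) g=4 f=6, (4,7) g=3 f=8, (5,7) g=2 f=8, (6,5) g=1 f=6, (6,7) g=1 f=8]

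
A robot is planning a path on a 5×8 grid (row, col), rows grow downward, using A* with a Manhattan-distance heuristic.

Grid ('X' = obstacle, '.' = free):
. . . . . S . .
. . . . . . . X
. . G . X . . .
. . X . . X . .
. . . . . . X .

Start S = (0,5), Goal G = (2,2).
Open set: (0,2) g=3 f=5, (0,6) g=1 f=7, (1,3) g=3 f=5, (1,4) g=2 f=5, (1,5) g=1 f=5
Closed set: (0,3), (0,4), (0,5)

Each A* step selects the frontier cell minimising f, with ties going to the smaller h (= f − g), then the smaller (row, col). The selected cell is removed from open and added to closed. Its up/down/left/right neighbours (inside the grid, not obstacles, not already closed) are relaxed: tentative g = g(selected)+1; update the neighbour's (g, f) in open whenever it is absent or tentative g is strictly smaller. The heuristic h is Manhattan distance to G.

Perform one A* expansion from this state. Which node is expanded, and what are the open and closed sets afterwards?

expanded=(0,2); open=[(0,1) g=4 f=7, (0,6) g=1 f=7, (1,2) g=4 f=5, (1,3) g=3 f=5, (1,4) g=2 f=5, (1,5) g=1 f=5]; closed=[(0,2), (0,3), (0,4), (0,5)]

step 1: expand (0,2) (f=5, h=2) → closed; open now [(0,1) g=4 f=7, (0,6) g=1 f=7, (1,2) g=4 f=5, (1,3) g=3 f=5, (1,4) g=2 f=5, (1,5) g=1 f=5]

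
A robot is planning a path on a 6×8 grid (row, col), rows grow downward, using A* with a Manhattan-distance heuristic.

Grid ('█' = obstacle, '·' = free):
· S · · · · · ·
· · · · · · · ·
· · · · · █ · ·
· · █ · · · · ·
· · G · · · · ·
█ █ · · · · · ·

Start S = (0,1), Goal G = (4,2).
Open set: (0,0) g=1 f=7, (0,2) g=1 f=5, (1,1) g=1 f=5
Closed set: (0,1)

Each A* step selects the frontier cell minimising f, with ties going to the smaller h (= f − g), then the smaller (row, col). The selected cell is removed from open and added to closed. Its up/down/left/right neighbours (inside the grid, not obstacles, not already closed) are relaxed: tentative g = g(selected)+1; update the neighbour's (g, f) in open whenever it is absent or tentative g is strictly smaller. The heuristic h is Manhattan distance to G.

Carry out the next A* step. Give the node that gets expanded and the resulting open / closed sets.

expanded=(0,2); open=[(0,0) g=1 f=7, (0,3) g=2 f=7, (1,1) g=1 f=5, (1,2) g=2 f=5]; closed=[(0,1), (0,2)]

step 1: expand (0,2) (f=5, h=4) → closed; open now [(0,0) g=1 f=7, (0,3) g=2 f=7, (1,1) g=1 f=5, (1,2) g=2 f=5]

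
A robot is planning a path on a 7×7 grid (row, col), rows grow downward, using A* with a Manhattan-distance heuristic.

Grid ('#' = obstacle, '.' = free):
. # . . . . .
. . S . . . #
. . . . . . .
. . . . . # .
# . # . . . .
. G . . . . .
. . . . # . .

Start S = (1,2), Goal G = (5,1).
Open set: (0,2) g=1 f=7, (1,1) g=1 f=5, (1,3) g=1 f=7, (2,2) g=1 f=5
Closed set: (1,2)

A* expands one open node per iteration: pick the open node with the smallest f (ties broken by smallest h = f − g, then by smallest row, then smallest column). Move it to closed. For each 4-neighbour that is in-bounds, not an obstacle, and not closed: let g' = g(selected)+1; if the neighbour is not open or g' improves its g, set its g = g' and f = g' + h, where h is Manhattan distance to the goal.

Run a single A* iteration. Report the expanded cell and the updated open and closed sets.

expanded=(1,1); open=[(0,2) g=1 f=7, (1,0) g=2 f=7, (1,3) g=1 f=7, (2,1) g=2 f=5, (2,2) g=1 f=5]; closed=[(1,1), (1,2)]

step 1: expand (1,1) (f=5, h=4) → closed; open now [(0,2) g=1 f=7, (1,0) g=2 f=7, (1,3) g=1 f=7, (2,1) g=2 f=5, (2,2) g=1 f=5]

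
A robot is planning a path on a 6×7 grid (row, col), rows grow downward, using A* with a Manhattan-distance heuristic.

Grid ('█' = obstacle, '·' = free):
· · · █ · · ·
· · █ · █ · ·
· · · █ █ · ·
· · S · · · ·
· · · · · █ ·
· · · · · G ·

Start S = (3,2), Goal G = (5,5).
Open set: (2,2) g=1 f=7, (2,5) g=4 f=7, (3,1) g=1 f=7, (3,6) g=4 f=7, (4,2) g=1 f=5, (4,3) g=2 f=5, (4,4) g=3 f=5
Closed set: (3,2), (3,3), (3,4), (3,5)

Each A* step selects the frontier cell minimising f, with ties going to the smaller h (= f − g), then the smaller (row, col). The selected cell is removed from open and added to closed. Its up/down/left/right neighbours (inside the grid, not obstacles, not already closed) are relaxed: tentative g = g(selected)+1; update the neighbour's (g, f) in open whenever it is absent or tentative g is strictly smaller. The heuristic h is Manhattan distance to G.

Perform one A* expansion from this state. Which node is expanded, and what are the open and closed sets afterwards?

step 1: expand (4,4) (f=5, h=2) → closed; open now [(2,2) g=1 f=7, (2,5) g=4 f=7, (3,1) g=1 f=7, (3,6) g=4 f=7, (4,2) g=1 f=5, (4,3) g=2 f=5, (5,4) g=4 f=5]

expanded=(4,4); open=[(2,2) g=1 f=7, (2,5) g=4 f=7, (3,1) g=1 f=7, (3,6) g=4 f=7, (4,2) g=1 f=5, (4,3) g=2 f=5, (5,4) g=4 f=5]; closed=[(3,2), (3,3), (3,4), (3,5), (4,4)]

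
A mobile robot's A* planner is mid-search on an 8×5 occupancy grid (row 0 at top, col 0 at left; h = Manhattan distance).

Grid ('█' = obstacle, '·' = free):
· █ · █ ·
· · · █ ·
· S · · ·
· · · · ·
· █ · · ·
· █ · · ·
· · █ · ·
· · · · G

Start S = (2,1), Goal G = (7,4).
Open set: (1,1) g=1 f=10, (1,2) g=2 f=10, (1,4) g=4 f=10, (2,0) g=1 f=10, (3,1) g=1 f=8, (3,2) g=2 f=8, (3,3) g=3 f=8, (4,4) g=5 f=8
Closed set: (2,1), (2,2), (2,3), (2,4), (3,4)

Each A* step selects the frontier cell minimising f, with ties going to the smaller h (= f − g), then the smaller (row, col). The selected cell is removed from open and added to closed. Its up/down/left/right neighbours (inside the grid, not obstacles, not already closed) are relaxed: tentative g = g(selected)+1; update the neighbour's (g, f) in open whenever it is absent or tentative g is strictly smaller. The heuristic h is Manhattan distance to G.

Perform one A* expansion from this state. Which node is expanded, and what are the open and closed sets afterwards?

step 1: expand (4,4) (f=8, h=3) → closed; open now [(1,1) g=1 f=10, (1,2) g=2 f=10, (1,4) g=4 f=10, (2,0) g=1 f=10, (3,1) g=1 f=8, (3,2) g=2 f=8, (3,3) g=3 f=8, (4,3) g=6 f=10, (5,4) g=6 f=8]

expanded=(4,4); open=[(1,1) g=1 f=10, (1,2) g=2 f=10, (1,4) g=4 f=10, (2,0) g=1 f=10, (3,1) g=1 f=8, (3,2) g=2 f=8, (3,3) g=3 f=8, (4,3) g=6 f=10, (5,4) g=6 f=8]; closed=[(2,1), (2,2), (2,3), (2,4), (3,4), (4,4)]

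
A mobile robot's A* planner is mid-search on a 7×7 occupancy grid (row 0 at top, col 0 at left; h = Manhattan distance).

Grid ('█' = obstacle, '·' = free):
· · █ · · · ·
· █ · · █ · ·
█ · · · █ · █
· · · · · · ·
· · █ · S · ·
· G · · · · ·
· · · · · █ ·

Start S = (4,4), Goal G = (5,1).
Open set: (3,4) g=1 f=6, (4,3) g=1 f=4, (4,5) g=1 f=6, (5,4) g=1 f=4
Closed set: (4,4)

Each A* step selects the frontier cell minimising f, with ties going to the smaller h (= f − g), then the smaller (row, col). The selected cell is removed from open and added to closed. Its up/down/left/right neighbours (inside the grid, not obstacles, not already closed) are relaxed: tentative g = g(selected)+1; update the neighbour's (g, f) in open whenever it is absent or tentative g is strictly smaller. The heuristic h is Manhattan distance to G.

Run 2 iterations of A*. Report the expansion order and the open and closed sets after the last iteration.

step 1: expand (4,3) (f=4, h=3) → closed; open now [(3,3) g=2 f=6, (3,4) g=1 f=6, (4,5) g=1 f=6, (5,3) g=2 f=4, (5,4) g=1 f=4]
step 2: expand (5,3) (f=4, h=2) → closed; open now [(3,3) g=2 f=6, (3,4) g=1 f=6, (4,5) g=1 f=6, (5,2) g=3 f=4, (5,4) g=1 f=4, (6,3) g=3 f=6]

order=[(4,3) → (5,3)]; open=[(3,3) g=2 f=6, (3,4) g=1 f=6, (4,5) g=1 f=6, (5,2) g=3 f=4, (5,4) g=1 f=4, (6,3) g=3 f=6]; closed=[(4,3), (4,4), (5,3)]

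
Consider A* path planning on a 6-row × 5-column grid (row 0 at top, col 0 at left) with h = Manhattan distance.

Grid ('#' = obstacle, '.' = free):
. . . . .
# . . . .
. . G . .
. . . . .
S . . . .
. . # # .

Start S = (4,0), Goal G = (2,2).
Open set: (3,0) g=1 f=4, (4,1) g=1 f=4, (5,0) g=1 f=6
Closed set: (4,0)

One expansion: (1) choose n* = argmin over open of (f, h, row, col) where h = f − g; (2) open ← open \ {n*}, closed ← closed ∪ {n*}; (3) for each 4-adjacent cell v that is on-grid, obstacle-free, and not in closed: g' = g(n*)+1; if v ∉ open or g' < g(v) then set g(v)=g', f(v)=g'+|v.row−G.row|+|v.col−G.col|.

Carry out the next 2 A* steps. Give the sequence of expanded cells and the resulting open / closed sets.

step 1: expand (3,0) (f=4, h=3) → closed; open now [(2,0) g=2 f=4, (3,1) g=2 f=4, (4,1) g=1 f=4, (5,0) g=1 f=6]
step 2: expand (2,0) (f=4, h=2) → closed; open now [(2,1) g=3 f=4, (3,1) g=2 f=4, (4,1) g=1 f=4, (5,0) g=1 f=6]

order=[(3,0) → (2,0)]; open=[(2,1) g=3 f=4, (3,1) g=2 f=4, (4,1) g=1 f=4, (5,0) g=1 f=6]; closed=[(2,0), (3,0), (4,0)]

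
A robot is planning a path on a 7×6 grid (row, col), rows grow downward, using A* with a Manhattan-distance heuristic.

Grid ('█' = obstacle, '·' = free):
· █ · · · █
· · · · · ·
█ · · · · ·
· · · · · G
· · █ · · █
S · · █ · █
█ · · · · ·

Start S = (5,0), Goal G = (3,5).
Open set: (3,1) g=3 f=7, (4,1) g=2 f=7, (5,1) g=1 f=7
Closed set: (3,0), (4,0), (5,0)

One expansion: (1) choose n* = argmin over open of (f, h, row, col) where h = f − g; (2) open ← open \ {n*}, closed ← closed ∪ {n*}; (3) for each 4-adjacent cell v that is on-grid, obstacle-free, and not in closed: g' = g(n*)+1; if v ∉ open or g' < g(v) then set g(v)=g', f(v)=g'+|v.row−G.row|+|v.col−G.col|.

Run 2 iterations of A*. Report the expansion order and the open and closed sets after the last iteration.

order=[(3,1) → (3,2)]; open=[(2,1) g=4 f=9, (2,2) g=5 f=9, (3,3) g=5 f=7, (4,1) g=2 f=7, (5,1) g=1 f=7]; closed=[(3,0), (3,1), (3,2), (4,0), (5,0)]

step 1: expand (3,1) (f=7, h=4) → closed; open now [(2,1) g=4 f=9, (3,2) g=4 f=7, (4,1) g=2 f=7, (5,1) g=1 f=7]
step 2: expand (3,2) (f=7, h=3) → closed; open now [(2,1) g=4 f=9, (2,2) g=5 f=9, (3,3) g=5 f=7, (4,1) g=2 f=7, (5,1) g=1 f=7]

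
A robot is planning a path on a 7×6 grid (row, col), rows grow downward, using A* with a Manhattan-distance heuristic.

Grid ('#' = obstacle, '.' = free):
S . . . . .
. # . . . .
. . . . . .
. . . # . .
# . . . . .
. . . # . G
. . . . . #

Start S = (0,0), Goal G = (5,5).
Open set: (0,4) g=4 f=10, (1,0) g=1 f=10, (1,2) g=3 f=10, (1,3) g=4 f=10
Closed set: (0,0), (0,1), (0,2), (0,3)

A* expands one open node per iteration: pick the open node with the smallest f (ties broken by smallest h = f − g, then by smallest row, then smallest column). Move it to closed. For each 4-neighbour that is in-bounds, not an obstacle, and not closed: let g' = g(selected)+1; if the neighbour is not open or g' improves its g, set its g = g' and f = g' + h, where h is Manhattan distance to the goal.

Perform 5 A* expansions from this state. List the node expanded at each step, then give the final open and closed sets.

step 1: expand (0,4) (f=10, h=6) → closed; open now [(0,5) g=5 f=10, (1,0) g=1 f=10, (1,2) g=3 f=10, (1,3) g=4 f=10, (1,4) g=5 f=10]
step 2: expand (0,5) (f=10, h=5) → closed; open now [(1,0) g=1 f=10, (1,2) g=3 f=10, (1,3) g=4 f=10, (1,4) g=5 f=10, (1,5) g=6 f=10]
step 3: expand (1,5) (f=10, h=4) → closed; open now [(1,0) g=1 f=10, (1,2) g=3 f=10, (1,3) g=4 f=10, (1,4) g=5 f=10, (2,5) g=7 f=10]
step 4: expand (2,5) (f=10, h=3) → closed; open now [(1,0) g=1 f=10, (1,2) g=3 f=10, (1,3) g=4 f=10, (1,4) g=5 f=10, (2,4) g=8 f=12, (3,5) g=8 f=10]
step 5: expand (3,5) (f=10, h=2) → closed; open now [(1,0) g=1 f=10, (1,2) g=3 f=10, (1,3) g=4 f=10, (1,4) g=5 f=10, (2,4) g=8 f=12, (3,4) g=9 f=12, (4,5) g=9 f=10]

order=[(0,4) → (0,5) → (1,5) → (2,5) → (3,5)]; open=[(1,0) g=1 f=10, (1,2) g=3 f=10, (1,3) g=4 f=10, (1,4) g=5 f=10, (2,4) g=8 f=12, (3,4) g=9 f=12, (4,5) g=9 f=10]; closed=[(0,0), (0,1), (0,2), (0,3), (0,4), (0,5), (1,5), (2,5), (3,5)]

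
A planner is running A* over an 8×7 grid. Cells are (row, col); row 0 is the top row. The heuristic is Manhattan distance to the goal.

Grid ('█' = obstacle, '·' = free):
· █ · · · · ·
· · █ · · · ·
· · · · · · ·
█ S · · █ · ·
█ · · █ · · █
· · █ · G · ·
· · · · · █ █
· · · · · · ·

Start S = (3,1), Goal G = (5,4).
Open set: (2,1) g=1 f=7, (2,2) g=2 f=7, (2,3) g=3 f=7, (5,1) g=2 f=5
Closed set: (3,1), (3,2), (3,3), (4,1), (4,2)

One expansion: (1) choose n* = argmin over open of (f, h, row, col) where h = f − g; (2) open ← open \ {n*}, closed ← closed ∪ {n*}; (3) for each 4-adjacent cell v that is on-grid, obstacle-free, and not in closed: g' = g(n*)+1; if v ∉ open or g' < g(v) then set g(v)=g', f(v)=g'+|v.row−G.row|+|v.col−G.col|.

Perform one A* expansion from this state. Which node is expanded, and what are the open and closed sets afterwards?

expanded=(5,1); open=[(2,1) g=1 f=7, (2,2) g=2 f=7, (2,3) g=3 f=7, (5,0) g=3 f=7, (6,1) g=3 f=7]; closed=[(3,1), (3,2), (3,3), (4,1), (4,2), (5,1)]

step 1: expand (5,1) (f=5, h=3) → closed; open now [(2,1) g=1 f=7, (2,2) g=2 f=7, (2,3) g=3 f=7, (5,0) g=3 f=7, (6,1) g=3 f=7]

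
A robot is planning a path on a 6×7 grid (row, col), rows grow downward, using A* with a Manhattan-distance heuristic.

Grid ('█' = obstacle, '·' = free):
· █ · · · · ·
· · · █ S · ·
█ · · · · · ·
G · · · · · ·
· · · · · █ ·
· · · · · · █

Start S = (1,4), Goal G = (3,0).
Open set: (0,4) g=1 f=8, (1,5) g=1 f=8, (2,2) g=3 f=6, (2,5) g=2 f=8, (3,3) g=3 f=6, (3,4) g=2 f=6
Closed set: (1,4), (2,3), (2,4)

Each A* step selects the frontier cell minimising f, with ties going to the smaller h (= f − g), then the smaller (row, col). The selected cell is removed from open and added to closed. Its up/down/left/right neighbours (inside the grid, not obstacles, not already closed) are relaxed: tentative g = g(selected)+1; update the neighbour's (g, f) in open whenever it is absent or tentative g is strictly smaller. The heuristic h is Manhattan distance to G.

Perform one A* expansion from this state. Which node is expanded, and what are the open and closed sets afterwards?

step 1: expand (2,2) (f=6, h=3) → closed; open now [(0,4) g=1 f=8, (1,2) g=4 f=8, (1,5) g=1 f=8, (2,1) g=4 f=6, (2,5) g=2 f=8, (3,2) g=4 f=6, (3,3) g=3 f=6, (3,4) g=2 f=6]

expanded=(2,2); open=[(0,4) g=1 f=8, (1,2) g=4 f=8, (1,5) g=1 f=8, (2,1) g=4 f=6, (2,5) g=2 f=8, (3,2) g=4 f=6, (3,3) g=3 f=6, (3,4) g=2 f=6]; closed=[(1,4), (2,2), (2,3), (2,4)]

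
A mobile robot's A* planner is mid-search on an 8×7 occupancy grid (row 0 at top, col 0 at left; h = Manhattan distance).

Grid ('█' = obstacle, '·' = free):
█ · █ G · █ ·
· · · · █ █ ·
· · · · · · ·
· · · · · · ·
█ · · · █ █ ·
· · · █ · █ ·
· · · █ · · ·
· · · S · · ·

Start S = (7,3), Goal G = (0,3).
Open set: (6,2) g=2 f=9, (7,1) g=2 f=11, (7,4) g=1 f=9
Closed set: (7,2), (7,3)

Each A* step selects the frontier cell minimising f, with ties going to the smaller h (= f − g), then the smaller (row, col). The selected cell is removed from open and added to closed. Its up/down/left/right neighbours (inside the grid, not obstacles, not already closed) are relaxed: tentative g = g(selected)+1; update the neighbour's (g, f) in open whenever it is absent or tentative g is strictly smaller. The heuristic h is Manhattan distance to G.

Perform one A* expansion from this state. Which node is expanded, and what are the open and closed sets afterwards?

step 1: expand (6,2) (f=9, h=7) → closed; open now [(5,2) g=3 f=9, (6,1) g=3 f=11, (7,1) g=2 f=11, (7,4) g=1 f=9]

expanded=(6,2); open=[(5,2) g=3 f=9, (6,1) g=3 f=11, (7,1) g=2 f=11, (7,4) g=1 f=9]; closed=[(6,2), (7,2), (7,3)]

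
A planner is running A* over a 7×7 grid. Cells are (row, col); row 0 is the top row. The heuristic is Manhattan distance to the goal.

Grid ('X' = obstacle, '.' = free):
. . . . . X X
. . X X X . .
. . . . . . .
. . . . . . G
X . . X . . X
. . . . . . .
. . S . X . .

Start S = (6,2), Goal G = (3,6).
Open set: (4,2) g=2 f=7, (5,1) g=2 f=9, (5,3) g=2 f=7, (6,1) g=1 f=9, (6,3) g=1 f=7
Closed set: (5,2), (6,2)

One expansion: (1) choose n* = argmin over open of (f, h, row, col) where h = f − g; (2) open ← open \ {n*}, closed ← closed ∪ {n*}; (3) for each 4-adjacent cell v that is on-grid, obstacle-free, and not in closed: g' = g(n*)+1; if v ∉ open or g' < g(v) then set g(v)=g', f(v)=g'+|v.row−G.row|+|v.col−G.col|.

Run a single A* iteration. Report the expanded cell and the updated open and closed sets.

step 1: expand (4,2) (f=7, h=5) → closed; open now [(3,2) g=3 f=7, (4,1) g=3 f=9, (5,1) g=2 f=9, (5,3) g=2 f=7, (6,1) g=1 f=9, (6,3) g=1 f=7]

expanded=(4,2); open=[(3,2) g=3 f=7, (4,1) g=3 f=9, (5,1) g=2 f=9, (5,3) g=2 f=7, (6,1) g=1 f=9, (6,3) g=1 f=7]; closed=[(4,2), (5,2), (6,2)]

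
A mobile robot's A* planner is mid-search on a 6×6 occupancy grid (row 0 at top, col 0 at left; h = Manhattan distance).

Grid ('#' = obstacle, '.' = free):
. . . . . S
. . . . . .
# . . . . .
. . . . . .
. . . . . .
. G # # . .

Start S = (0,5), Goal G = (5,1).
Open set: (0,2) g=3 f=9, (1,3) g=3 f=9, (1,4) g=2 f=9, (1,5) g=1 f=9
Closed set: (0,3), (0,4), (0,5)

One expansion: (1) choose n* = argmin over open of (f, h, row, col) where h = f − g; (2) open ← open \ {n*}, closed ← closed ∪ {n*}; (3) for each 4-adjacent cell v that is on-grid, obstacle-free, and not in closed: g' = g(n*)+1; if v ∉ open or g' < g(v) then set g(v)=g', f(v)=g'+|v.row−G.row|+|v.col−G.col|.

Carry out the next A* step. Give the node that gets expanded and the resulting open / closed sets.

step 1: expand (0,2) (f=9, h=6) → closed; open now [(0,1) g=4 f=9, (1,2) g=4 f=9, (1,3) g=3 f=9, (1,4) g=2 f=9, (1,5) g=1 f=9]

expanded=(0,2); open=[(0,1) g=4 f=9, (1,2) g=4 f=9, (1,3) g=3 f=9, (1,4) g=2 f=9, (1,5) g=1 f=9]; closed=[(0,2), (0,3), (0,4), (0,5)]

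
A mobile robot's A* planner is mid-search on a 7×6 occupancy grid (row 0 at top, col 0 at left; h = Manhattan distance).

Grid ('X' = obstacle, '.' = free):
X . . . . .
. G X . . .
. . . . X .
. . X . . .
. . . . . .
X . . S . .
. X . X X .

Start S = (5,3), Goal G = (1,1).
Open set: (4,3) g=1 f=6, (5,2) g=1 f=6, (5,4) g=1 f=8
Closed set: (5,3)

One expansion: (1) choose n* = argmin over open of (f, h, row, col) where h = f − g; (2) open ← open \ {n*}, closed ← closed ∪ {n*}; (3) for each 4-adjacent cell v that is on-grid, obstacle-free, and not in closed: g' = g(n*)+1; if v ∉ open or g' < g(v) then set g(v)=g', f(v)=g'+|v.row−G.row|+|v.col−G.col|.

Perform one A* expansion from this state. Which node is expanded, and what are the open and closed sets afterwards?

step 1: expand (4,3) (f=6, h=5) → closed; open now [(3,3) g=2 f=6, (4,2) g=2 f=6, (4,4) g=2 f=8, (5,2) g=1 f=6, (5,4) g=1 f=8]

expanded=(4,3); open=[(3,3) g=2 f=6, (4,2) g=2 f=6, (4,4) g=2 f=8, (5,2) g=1 f=6, (5,4) g=1 f=8]; closed=[(4,3), (5,3)]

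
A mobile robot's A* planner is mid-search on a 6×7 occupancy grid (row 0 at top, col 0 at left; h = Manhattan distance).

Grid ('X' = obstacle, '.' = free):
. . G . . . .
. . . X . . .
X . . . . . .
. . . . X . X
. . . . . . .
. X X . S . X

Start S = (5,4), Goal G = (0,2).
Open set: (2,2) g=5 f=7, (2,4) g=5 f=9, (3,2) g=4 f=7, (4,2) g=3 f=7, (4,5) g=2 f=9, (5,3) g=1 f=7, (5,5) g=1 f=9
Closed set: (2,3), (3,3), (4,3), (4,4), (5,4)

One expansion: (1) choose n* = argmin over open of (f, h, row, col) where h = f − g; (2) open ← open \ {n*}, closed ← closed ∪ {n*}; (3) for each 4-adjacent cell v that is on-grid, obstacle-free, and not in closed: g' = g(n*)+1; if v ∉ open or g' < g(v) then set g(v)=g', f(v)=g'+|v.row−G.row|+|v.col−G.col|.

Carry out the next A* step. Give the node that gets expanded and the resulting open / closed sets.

expanded=(2,2); open=[(1,2) g=6 f=7, (2,1) g=6 f=9, (2,4) g=5 f=9, (3,2) g=4 f=7, (4,2) g=3 f=7, (4,5) g=2 f=9, (5,3) g=1 f=7, (5,5) g=1 f=9]; closed=[(2,2), (2,3), (3,3), (4,3), (4,4), (5,4)]

step 1: expand (2,2) (f=7, h=2) → closed; open now [(1,2) g=6 f=7, (2,1) g=6 f=9, (2,4) g=5 f=9, (3,2) g=4 f=7, (4,2) g=3 f=7, (4,5) g=2 f=9, (5,3) g=1 f=7, (5,5) g=1 f=9]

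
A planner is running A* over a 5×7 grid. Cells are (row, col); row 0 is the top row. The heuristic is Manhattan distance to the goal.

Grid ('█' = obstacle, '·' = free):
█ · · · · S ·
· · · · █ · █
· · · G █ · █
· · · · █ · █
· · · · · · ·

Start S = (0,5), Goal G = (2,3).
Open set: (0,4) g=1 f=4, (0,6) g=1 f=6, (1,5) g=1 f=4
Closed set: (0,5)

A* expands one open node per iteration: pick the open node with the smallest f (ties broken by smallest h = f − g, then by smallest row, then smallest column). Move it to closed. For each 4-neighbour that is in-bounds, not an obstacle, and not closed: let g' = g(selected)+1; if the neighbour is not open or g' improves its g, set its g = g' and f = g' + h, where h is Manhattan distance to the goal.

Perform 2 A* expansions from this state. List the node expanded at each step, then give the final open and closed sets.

order=[(0,4) → (0,3)]; open=[(0,2) g=3 f=6, (0,6) g=1 f=6, (1,3) g=3 f=4, (1,5) g=1 f=4]; closed=[(0,3), (0,4), (0,5)]

step 1: expand (0,4) (f=4, h=3) → closed; open now [(0,3) g=2 f=4, (0,6) g=1 f=6, (1,5) g=1 f=4]
step 2: expand (0,3) (f=4, h=2) → closed; open now [(0,2) g=3 f=6, (0,6) g=1 f=6, (1,3) g=3 f=4, (1,5) g=1 f=4]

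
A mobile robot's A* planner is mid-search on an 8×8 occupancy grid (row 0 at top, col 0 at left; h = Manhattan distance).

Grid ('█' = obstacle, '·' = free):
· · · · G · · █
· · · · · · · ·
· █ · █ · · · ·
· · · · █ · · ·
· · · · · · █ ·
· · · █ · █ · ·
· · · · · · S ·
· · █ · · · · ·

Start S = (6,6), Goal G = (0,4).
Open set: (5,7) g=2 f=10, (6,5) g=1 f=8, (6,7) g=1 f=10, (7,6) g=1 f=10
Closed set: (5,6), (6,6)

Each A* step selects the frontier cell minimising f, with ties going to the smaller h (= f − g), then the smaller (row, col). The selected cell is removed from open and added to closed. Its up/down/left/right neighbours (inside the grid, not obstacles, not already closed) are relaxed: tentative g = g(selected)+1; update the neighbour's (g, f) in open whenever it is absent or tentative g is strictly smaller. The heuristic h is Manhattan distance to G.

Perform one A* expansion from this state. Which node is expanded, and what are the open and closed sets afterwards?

expanded=(6,5); open=[(5,7) g=2 f=10, (6,4) g=2 f=8, (6,7) g=1 f=10, (7,5) g=2 f=10, (7,6) g=1 f=10]; closed=[(5,6), (6,5), (6,6)]

step 1: expand (6,5) (f=8, h=7) → closed; open now [(5,7) g=2 f=10, (6,4) g=2 f=8, (6,7) g=1 f=10, (7,5) g=2 f=10, (7,6) g=1 f=10]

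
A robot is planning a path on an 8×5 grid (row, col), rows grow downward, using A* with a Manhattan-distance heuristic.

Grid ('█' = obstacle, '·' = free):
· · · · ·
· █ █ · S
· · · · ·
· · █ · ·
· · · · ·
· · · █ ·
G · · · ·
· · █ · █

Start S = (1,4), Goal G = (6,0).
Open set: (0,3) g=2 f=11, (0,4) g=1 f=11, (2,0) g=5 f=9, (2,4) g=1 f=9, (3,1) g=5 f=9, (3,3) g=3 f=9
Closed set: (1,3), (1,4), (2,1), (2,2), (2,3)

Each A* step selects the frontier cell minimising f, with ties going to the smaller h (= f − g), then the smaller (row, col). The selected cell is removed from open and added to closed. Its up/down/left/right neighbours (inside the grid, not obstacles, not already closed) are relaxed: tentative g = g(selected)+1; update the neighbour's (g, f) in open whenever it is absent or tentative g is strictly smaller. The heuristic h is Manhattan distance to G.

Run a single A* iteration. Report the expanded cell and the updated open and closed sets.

step 1: expand (2,0) (f=9, h=4) → closed; open now [(0,3) g=2 f=11, (0,4) g=1 f=11, (1,0) g=6 f=11, (2,4) g=1 f=9, (3,0) g=6 f=9, (3,1) g=5 f=9, (3,3) g=3 f=9]

expanded=(2,0); open=[(0,3) g=2 f=11, (0,4) g=1 f=11, (1,0) g=6 f=11, (2,4) g=1 f=9, (3,0) g=6 f=9, (3,1) g=5 f=9, (3,3) g=3 f=9]; closed=[(1,3), (1,4), (2,0), (2,1), (2,2), (2,3)]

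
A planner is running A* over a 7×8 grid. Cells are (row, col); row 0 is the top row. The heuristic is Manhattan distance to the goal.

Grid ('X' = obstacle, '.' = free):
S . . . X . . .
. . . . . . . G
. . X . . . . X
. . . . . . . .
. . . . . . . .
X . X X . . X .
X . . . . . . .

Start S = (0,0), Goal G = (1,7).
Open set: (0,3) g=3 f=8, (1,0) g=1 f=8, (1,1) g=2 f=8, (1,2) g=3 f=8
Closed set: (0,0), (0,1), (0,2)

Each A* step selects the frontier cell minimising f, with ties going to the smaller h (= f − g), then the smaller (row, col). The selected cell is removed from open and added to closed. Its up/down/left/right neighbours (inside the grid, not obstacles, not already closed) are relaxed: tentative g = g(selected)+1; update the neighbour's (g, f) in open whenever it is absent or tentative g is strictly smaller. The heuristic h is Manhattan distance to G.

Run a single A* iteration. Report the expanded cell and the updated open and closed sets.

step 1: expand (0,3) (f=8, h=5) → closed; open now [(1,0) g=1 f=8, (1,1) g=2 f=8, (1,2) g=3 f=8, (1,3) g=4 f=8]

expanded=(0,3); open=[(1,0) g=1 f=8, (1,1) g=2 f=8, (1,2) g=3 f=8, (1,3) g=4 f=8]; closed=[(0,0), (0,1), (0,2), (0,3)]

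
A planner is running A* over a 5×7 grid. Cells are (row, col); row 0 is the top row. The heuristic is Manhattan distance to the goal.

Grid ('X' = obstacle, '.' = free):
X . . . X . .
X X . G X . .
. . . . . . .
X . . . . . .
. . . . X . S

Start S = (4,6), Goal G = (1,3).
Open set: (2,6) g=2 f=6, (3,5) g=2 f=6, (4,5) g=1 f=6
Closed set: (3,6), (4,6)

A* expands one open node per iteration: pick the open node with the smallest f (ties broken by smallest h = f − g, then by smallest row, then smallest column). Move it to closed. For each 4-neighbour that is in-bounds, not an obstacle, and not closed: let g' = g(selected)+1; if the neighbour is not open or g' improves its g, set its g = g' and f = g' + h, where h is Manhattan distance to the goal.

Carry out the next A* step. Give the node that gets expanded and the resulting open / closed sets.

step 1: expand (2,6) (f=6, h=4) → closed; open now [(1,6) g=3 f=6, (2,5) g=3 f=6, (3,5) g=2 f=6, (4,5) g=1 f=6]

expanded=(2,6); open=[(1,6) g=3 f=6, (2,5) g=3 f=6, (3,5) g=2 f=6, (4,5) g=1 f=6]; closed=[(2,6), (3,6), (4,6)]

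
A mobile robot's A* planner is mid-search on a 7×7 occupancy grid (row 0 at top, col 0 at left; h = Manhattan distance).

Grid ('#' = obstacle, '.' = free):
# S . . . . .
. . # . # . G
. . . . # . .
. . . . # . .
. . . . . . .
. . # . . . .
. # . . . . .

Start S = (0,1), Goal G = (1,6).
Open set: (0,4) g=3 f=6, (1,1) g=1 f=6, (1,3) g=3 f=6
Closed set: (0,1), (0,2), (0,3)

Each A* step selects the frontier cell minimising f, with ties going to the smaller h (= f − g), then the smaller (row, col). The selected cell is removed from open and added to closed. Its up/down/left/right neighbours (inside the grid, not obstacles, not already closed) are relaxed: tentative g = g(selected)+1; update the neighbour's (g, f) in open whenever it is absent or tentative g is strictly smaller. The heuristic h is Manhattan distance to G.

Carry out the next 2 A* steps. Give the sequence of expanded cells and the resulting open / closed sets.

order=[(0,4) → (0,5)]; open=[(0,6) g=5 f=6, (1,1) g=1 f=6, (1,3) g=3 f=6, (1,5) g=5 f=6]; closed=[(0,1), (0,2), (0,3), (0,4), (0,5)]

step 1: expand (0,4) (f=6, h=3) → closed; open now [(0,5) g=4 f=6, (1,1) g=1 f=6, (1,3) g=3 f=6]
step 2: expand (0,5) (f=6, h=2) → closed; open now [(0,6) g=5 f=6, (1,1) g=1 f=6, (1,3) g=3 f=6, (1,5) g=5 f=6]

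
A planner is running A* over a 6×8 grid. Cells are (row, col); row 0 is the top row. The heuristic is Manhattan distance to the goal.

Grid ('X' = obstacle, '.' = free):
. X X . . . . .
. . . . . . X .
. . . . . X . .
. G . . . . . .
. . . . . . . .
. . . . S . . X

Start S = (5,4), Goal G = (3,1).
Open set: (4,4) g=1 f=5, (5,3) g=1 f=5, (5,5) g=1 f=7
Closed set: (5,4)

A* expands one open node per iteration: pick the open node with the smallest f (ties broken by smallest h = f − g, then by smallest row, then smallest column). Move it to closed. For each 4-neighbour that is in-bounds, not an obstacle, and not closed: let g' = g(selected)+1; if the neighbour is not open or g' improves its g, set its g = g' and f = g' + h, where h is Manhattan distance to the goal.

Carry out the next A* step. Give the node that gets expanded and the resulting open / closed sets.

expanded=(4,4); open=[(3,4) g=2 f=5, (4,3) g=2 f=5, (4,5) g=2 f=7, (5,3) g=1 f=5, (5,5) g=1 f=7]; closed=[(4,4), (5,4)]

step 1: expand (4,4) (f=5, h=4) → closed; open now [(3,4) g=2 f=5, (4,3) g=2 f=5, (4,5) g=2 f=7, (5,3) g=1 f=5, (5,5) g=1 f=7]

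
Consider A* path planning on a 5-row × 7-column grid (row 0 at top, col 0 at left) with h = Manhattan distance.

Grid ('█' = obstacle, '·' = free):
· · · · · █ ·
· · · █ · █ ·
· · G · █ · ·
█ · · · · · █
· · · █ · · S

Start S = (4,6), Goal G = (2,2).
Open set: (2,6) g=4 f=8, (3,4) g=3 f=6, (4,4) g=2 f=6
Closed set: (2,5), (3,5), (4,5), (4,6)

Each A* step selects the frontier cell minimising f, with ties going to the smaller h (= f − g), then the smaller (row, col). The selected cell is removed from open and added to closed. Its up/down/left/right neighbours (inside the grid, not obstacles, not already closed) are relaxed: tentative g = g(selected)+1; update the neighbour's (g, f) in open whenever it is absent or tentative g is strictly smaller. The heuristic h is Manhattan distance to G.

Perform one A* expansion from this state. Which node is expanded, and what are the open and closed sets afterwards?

step 1: expand (3,4) (f=6, h=3) → closed; open now [(2,6) g=4 f=8, (3,3) g=4 f=6, (4,4) g=2 f=6]

expanded=(3,4); open=[(2,6) g=4 f=8, (3,3) g=4 f=6, (4,4) g=2 f=6]; closed=[(2,5), (3,4), (3,5), (4,5), (4,6)]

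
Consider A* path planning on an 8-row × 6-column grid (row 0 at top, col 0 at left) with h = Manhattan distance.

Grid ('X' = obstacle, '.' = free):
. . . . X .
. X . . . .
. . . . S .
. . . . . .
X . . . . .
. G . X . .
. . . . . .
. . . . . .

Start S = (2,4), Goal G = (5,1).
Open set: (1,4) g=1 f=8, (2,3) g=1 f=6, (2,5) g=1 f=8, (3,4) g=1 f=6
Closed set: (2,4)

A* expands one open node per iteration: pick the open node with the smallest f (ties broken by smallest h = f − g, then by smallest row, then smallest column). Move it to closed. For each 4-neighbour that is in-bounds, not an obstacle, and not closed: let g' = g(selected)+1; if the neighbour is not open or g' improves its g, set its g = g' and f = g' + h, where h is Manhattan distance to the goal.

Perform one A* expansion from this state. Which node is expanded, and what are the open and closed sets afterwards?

expanded=(2,3); open=[(1,3) g=2 f=8, (1,4) g=1 f=8, (2,2) g=2 f=6, (2,5) g=1 f=8, (3,3) g=2 f=6, (3,4) g=1 f=6]; closed=[(2,3), (2,4)]

step 1: expand (2,3) (f=6, h=5) → closed; open now [(1,3) g=2 f=8, (1,4) g=1 f=8, (2,2) g=2 f=6, (2,5) g=1 f=8, (3,3) g=2 f=6, (3,4) g=1 f=6]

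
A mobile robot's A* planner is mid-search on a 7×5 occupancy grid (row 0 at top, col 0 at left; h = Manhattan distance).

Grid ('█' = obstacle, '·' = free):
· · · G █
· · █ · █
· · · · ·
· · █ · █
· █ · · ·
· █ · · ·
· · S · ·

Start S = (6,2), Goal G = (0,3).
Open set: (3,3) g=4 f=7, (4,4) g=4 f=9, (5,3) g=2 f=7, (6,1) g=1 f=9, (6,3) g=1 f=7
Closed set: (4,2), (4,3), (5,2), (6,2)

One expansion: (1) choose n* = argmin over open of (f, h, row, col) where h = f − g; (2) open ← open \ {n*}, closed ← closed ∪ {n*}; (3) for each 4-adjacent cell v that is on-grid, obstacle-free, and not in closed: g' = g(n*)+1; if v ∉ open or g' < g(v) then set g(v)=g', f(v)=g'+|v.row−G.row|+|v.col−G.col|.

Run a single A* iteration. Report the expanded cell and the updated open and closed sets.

expanded=(3,3); open=[(2,3) g=5 f=7, (4,4) g=4 f=9, (5,3) g=2 f=7, (6,1) g=1 f=9, (6,3) g=1 f=7]; closed=[(3,3), (4,2), (4,3), (5,2), (6,2)]

step 1: expand (3,3) (f=7, h=3) → closed; open now [(2,3) g=5 f=7, (4,4) g=4 f=9, (5,3) g=2 f=7, (6,1) g=1 f=9, (6,3) g=1 f=7]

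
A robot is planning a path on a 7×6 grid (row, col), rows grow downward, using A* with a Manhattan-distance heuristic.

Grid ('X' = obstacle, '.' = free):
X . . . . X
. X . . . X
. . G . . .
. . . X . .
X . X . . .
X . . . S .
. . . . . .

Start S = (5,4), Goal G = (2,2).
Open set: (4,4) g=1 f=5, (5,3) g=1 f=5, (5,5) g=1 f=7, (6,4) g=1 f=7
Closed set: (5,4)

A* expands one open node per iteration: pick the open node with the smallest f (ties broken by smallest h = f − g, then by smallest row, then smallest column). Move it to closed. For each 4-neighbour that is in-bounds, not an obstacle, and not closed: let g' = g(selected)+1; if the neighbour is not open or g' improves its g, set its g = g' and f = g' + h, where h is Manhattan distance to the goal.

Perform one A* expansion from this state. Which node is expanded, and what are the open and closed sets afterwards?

expanded=(4,4); open=[(3,4) g=2 f=5, (4,3) g=2 f=5, (4,5) g=2 f=7, (5,3) g=1 f=5, (5,5) g=1 f=7, (6,4) g=1 f=7]; closed=[(4,4), (5,4)]

step 1: expand (4,4) (f=5, h=4) → closed; open now [(3,4) g=2 f=5, (4,3) g=2 f=5, (4,5) g=2 f=7, (5,3) g=1 f=5, (5,5) g=1 f=7, (6,4) g=1 f=7]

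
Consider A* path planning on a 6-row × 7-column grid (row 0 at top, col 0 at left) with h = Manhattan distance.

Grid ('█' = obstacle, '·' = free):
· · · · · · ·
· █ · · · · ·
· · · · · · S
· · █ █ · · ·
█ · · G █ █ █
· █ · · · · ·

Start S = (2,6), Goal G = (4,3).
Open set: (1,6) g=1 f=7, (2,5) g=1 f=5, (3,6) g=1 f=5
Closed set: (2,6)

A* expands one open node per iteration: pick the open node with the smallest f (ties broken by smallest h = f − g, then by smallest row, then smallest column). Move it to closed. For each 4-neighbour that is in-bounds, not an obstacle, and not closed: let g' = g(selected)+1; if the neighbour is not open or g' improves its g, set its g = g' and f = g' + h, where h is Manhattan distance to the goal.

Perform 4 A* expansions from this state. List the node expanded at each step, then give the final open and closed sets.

order=[(2,5) → (2,4) → (2,3) → (3,4)]; open=[(1,3) g=4 f=7, (1,4) g=3 f=7, (1,5) g=2 f=7, (1,6) g=1 f=7, (2,2) g=4 f=7, (3,5) g=2 f=5, (3,6) g=1 f=5]; closed=[(2,3), (2,4), (2,5), (2,6), (3,4)]

step 1: expand (2,5) (f=5, h=4) → closed; open now [(1,5) g=2 f=7, (1,6) g=1 f=7, (2,4) g=2 f=5, (3,5) g=2 f=5, (3,6) g=1 f=5]
step 2: expand (2,4) (f=5, h=3) → closed; open now [(1,4) g=3 f=7, (1,5) g=2 f=7, (1,6) g=1 f=7, (2,3) g=3 f=5, (3,4) g=3 f=5, (3,5) g=2 f=5, (3,6) g=1 f=5]
step 3: expand (2,3) (f=5, h=2) → closed; open now [(1,3) g=4 f=7, (1,4) g=3 f=7, (1,5) g=2 f=7, (1,6) g=1 f=7, (2,2) g=4 f=7, (3,4) g=3 f=5, (3,5) g=2 f=5, (3,6) g=1 f=5]
step 4: expand (3,4) (f=5, h=2) → closed; open now [(1,3) g=4 f=7, (1,4) g=3 f=7, (1,5) g=2 f=7, (1,6) g=1 f=7, (2,2) g=4 f=7, (3,5) g=2 f=5, (3,6) g=1 f=5]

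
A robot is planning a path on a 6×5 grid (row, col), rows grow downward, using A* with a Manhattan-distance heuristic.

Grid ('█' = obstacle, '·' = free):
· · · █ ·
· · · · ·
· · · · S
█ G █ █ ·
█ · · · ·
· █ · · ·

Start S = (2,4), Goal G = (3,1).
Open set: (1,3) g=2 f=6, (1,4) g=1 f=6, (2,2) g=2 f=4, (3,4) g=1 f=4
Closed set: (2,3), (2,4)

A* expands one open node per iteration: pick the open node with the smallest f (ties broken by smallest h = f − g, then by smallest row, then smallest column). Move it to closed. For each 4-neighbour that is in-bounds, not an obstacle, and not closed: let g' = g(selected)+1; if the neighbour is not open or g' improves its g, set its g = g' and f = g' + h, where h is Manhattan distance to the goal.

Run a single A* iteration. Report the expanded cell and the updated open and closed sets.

expanded=(2,2); open=[(1,2) g=3 f=6, (1,3) g=2 f=6, (1,4) g=1 f=6, (2,1) g=3 f=4, (3,4) g=1 f=4]; closed=[(2,2), (2,3), (2,4)]

step 1: expand (2,2) (f=4, h=2) → closed; open now [(1,2) g=3 f=6, (1,3) g=2 f=6, (1,4) g=1 f=6, (2,1) g=3 f=4, (3,4) g=1 f=4]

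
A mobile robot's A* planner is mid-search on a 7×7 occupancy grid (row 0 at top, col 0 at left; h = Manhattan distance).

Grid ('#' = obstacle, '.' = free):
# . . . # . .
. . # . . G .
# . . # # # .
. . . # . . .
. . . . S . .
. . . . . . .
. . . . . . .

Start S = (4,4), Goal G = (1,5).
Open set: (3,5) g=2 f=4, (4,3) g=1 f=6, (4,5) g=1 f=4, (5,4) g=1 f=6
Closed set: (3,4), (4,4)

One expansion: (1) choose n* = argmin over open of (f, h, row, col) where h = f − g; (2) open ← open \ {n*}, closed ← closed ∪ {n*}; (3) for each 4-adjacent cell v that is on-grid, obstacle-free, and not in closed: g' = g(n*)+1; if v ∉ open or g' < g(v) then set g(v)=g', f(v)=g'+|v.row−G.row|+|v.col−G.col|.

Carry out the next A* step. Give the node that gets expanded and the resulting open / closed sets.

step 1: expand (3,5) (f=4, h=2) → closed; open now [(3,6) g=3 f=6, (4,3) g=1 f=6, (4,5) g=1 f=4, (5,4) g=1 f=6]

expanded=(3,5); open=[(3,6) g=3 f=6, (4,3) g=1 f=6, (4,5) g=1 f=4, (5,4) g=1 f=6]; closed=[(3,4), (3,5), (4,4)]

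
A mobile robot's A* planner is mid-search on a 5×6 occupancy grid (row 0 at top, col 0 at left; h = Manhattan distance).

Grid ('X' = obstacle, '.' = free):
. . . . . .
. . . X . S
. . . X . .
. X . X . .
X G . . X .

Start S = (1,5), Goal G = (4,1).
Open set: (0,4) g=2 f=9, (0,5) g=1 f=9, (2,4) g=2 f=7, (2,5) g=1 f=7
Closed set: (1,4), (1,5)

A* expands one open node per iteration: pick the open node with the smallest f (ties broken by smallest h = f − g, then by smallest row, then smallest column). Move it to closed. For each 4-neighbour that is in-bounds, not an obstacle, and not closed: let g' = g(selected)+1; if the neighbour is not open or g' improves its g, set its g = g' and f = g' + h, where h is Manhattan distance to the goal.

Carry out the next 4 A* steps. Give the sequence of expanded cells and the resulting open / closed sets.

order=[(2,4) → (3,4) → (2,5) → (3,5)]; open=[(0,4) g=2 f=9, (0,5) g=1 f=9, (4,5) g=3 f=7]; closed=[(1,4), (1,5), (2,4), (2,5), (3,4), (3,5)]

step 1: expand (2,4) (f=7, h=5) → closed; open now [(0,4) g=2 f=9, (0,5) g=1 f=9, (2,5) g=1 f=7, (3,4) g=3 f=7]
step 2: expand (3,4) (f=7, h=4) → closed; open now [(0,4) g=2 f=9, (0,5) g=1 f=9, (2,5) g=1 f=7, (3,5) g=4 f=9]
step 3: expand (2,5) (f=7, h=6) → closed; open now [(0,4) g=2 f=9, (0,5) g=1 f=9, (3,5) g=2 f=7]
step 4: expand (3,5) (f=7, h=5) → closed; open now [(0,4) g=2 f=9, (0,5) g=1 f=9, (4,5) g=3 f=7]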